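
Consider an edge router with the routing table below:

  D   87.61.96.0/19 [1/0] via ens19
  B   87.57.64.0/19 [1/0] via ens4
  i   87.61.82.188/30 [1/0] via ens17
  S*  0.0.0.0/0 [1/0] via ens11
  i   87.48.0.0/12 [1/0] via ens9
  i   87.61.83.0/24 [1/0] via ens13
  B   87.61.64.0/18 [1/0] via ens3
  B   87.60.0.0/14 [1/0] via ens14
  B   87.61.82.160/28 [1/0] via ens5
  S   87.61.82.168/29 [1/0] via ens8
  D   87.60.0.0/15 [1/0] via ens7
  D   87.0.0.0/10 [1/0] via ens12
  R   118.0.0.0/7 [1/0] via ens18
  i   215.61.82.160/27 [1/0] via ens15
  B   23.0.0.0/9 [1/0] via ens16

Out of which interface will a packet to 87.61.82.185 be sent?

ens3

Routes whose prefix contains 87.61.82.185:
  0.0.0.0/0 (default, matches everything) -> ens11
  87.0.0.0/10 (87.0.0.0 - 87.63.255.255) -> ens12
  87.48.0.0/12 (87.48.0.0 - 87.63.255.255) -> ens9
  87.60.0.0/14 (87.60.0.0 - 87.63.255.255) -> ens14
  87.60.0.0/15 (87.60.0.0 - 87.61.255.255) -> ens7
  87.61.64.0/18 (87.61.64.0 - 87.61.127.255) -> ens3
More-specific entries that do NOT match:
  87.61.82.188/30 (87.61.82.188 - 87.61.82.191) does not contain 87.61.82.185
  87.61.82.168/29 (87.61.82.168 - 87.61.82.175) does not contain 87.61.82.185
  87.61.82.160/28 (87.61.82.160 - 87.61.82.175) does not contain 87.61.82.185
  215.61.82.160/27 (215.61.82.160 - 215.61.82.191) does not contain 87.61.82.185
  87.61.83.0/24 (87.61.83.0 - 87.61.83.255) does not contain 87.61.82.185
  87.61.96.0/19 (87.61.96.0 - 87.61.127.255) does not contain 87.61.82.185
  87.57.64.0/19 (87.57.64.0 - 87.57.95.255) does not contain 87.61.82.185
Longest matching prefix is /18 -> interface ens3.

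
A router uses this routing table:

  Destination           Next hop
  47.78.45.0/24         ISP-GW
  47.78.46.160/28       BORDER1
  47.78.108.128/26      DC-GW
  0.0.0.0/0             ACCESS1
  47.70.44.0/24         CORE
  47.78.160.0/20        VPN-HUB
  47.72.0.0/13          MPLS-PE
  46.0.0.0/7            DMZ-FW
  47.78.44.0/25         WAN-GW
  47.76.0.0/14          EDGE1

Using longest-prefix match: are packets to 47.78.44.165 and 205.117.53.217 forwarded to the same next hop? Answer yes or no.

47.78.44.165: longest match 47.76.0.0/14 -> EDGE1
205.117.53.217: longest match 0.0.0.0/0 -> ACCESS1

no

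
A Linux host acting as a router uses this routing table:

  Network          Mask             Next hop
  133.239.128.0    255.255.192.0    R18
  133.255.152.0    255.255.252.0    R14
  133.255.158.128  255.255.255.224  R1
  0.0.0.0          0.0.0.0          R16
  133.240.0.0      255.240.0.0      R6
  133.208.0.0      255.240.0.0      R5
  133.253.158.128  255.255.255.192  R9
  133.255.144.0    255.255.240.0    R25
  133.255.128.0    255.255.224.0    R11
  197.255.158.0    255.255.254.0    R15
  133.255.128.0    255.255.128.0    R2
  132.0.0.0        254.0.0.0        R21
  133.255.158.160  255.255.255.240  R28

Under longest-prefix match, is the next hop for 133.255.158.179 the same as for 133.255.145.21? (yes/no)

yes

133.255.158.179: longest match 133.255.144.0/20 -> R25
133.255.145.21: longest match 133.255.144.0/20 -> R25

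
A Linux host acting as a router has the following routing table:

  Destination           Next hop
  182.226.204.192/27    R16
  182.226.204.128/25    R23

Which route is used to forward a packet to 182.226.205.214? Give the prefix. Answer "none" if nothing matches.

182.226.205.214 is outside every listed prefix and there is no default route.

none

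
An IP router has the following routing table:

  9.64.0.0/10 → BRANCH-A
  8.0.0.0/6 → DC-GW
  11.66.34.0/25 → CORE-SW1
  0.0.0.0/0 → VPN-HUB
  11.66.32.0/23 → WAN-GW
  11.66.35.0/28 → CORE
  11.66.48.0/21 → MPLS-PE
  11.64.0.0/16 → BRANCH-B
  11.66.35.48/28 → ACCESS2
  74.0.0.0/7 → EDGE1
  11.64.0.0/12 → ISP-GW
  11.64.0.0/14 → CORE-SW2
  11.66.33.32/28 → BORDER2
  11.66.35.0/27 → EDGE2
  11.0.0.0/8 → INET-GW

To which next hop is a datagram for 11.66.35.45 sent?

CORE-SW2

Routes whose prefix contains 11.66.35.45:
  0.0.0.0/0 (default, matches everything) -> VPN-HUB
  8.0.0.0/6 (8.0.0.0 - 11.255.255.255) -> DC-GW
  11.0.0.0/8 (11.0.0.0 - 11.255.255.255) -> INET-GW
  11.64.0.0/12 (11.64.0.0 - 11.79.255.255) -> ISP-GW
  11.64.0.0/14 (11.64.0.0 - 11.67.255.255) -> CORE-SW2
More-specific entries that do NOT match:
  11.66.35.0/28 (11.66.35.0 - 11.66.35.15) does not contain 11.66.35.45
  11.66.35.48/28 (11.66.35.48 - 11.66.35.63) does not contain 11.66.35.45
  11.66.33.32/28 (11.66.33.32 - 11.66.33.47) does not contain 11.66.35.45
  11.66.35.0/27 (11.66.35.0 - 11.66.35.31) does not contain 11.66.35.45
  11.66.34.0/25 (11.66.34.0 - 11.66.34.127) does not contain 11.66.35.45
  11.66.32.0/23 (11.66.32.0 - 11.66.33.255) does not contain 11.66.35.45
  11.66.48.0/21 (11.66.48.0 - 11.66.55.255) does not contain 11.66.35.45
  11.64.0.0/16 (11.64.0.0 - 11.64.255.255) does not contain 11.66.35.45
Longest matching prefix is /14 -> next hop CORE-SW2.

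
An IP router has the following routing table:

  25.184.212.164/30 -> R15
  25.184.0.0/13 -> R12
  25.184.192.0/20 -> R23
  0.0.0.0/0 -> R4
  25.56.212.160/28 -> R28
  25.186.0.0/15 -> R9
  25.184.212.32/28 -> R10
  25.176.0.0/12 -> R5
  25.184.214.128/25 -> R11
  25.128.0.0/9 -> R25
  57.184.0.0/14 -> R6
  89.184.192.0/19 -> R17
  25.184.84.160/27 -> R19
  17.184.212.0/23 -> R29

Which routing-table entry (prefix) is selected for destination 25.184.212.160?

Entries matching 25.184.212.160:
  0.0.0.0/0 (default, matches everything)
  25.128.0.0/9 (25.128.0.0 - 25.255.255.255)
  25.176.0.0/12 (25.176.0.0 - 25.191.255.255)
  25.184.0.0/13 (25.184.0.0 - 25.191.255.255)
Most specific is 25.184.0.0/13.

25.184.0.0/13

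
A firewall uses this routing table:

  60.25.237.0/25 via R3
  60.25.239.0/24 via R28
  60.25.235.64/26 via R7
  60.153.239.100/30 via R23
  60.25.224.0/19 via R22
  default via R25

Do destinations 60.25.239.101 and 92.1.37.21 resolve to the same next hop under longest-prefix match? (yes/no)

no

60.25.239.101: longest match 60.25.239.0/24 -> R28
92.1.37.21: longest match 0.0.0.0/0 -> R25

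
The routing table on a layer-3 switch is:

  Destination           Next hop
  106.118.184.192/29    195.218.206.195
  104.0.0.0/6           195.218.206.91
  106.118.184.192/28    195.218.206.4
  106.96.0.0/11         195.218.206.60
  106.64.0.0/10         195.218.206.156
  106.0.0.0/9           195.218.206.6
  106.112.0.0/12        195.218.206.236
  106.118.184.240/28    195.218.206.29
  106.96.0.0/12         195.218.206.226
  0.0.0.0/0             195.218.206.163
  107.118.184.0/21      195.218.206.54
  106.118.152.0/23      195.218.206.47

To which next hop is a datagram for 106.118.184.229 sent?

195.218.206.236

Routes whose prefix contains 106.118.184.229:
  0.0.0.0/0 (default, matches everything) -> 195.218.206.163
  104.0.0.0/6 (104.0.0.0 - 107.255.255.255) -> 195.218.206.91
  106.0.0.0/9 (106.0.0.0 - 106.127.255.255) -> 195.218.206.6
  106.64.0.0/10 (106.64.0.0 - 106.127.255.255) -> 195.218.206.156
  106.96.0.0/11 (106.96.0.0 - 106.127.255.255) -> 195.218.206.60
  106.112.0.0/12 (106.112.0.0 - 106.127.255.255) -> 195.218.206.236
More-specific entries that do NOT match:
  106.118.184.192/29 (106.118.184.192 - 106.118.184.199) does not contain 106.118.184.229
  106.118.184.192/28 (106.118.184.192 - 106.118.184.207) does not contain 106.118.184.229
  106.118.184.240/28 (106.118.184.240 - 106.118.184.255) does not contain 106.118.184.229
  106.118.152.0/23 (106.118.152.0 - 106.118.153.255) does not contain 106.118.184.229
  107.118.184.0/21 (107.118.184.0 - 107.118.191.255) does not contain 106.118.184.229
Longest matching prefix is /12 -> next hop 195.218.206.236.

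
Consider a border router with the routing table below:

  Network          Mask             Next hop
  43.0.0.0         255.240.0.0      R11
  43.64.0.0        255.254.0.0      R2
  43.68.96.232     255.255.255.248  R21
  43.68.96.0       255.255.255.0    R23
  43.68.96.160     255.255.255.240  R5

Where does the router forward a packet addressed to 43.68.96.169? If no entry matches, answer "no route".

Routes whose prefix contains 43.68.96.169:
  43.68.96.0/24 (43.68.96.0 - 43.68.96.255) -> R23
  43.68.96.160/28 (43.68.96.160 - 43.68.96.175) -> R5
More-specific entries that do NOT match:
  43.68.96.232/29 (43.68.96.232 - 43.68.96.239) does not contain 43.68.96.169
Longest matching prefix is /28 -> next hop R5.

R5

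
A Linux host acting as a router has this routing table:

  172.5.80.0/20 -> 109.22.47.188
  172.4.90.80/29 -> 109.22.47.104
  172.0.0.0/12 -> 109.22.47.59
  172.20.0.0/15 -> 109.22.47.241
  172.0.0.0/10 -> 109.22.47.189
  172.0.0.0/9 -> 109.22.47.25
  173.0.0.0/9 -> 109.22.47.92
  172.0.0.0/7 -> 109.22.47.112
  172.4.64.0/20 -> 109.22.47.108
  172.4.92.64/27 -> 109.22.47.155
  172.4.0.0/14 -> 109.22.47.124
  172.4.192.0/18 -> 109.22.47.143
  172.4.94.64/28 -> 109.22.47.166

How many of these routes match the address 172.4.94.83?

Prefixes containing 172.4.94.83:
  172.0.0.0/7 (172.0.0.0 - 173.255.255.255)
  172.0.0.0/9 (172.0.0.0 - 172.127.255.255)
  172.0.0.0/10 (172.0.0.0 - 172.63.255.255)
  172.0.0.0/12 (172.0.0.0 - 172.15.255.255)
  172.4.0.0/14 (172.4.0.0 - 172.7.255.255)
Total matching entries: 5.

5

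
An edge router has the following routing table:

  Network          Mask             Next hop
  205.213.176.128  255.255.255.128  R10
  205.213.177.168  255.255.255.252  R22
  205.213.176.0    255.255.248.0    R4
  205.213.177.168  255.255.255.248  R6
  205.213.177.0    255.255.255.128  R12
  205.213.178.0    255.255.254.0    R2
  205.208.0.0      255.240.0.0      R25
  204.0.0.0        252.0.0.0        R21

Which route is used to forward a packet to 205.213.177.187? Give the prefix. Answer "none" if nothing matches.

Entries matching 205.213.177.187:
  204.0.0.0/6 (204.0.0.0 - 207.255.255.255)
  205.208.0.0/12 (205.208.0.0 - 205.223.255.255)
  205.213.176.0/21 (205.213.176.0 - 205.213.183.255)
Most specific is 205.213.176.0/21.

205.213.176.0/21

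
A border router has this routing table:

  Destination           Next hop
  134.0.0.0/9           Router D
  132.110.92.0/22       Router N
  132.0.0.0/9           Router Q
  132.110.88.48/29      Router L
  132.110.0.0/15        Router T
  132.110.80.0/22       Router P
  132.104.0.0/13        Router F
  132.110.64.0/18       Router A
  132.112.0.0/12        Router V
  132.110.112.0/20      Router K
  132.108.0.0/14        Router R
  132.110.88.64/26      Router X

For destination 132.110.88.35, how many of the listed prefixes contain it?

5

Prefixes containing 132.110.88.35:
  132.0.0.0/9 (132.0.0.0 - 132.127.255.255)
  132.104.0.0/13 (132.104.0.0 - 132.111.255.255)
  132.108.0.0/14 (132.108.0.0 - 132.111.255.255)
  132.110.0.0/15 (132.110.0.0 - 132.111.255.255)
  132.110.64.0/18 (132.110.64.0 - 132.110.127.255)
Total matching entries: 5.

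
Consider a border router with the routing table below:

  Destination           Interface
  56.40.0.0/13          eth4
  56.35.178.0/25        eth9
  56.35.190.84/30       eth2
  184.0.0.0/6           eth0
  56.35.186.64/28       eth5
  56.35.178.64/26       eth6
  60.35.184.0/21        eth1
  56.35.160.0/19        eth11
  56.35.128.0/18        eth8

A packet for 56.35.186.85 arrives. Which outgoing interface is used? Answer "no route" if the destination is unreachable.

eth11

Routes whose prefix contains 56.35.186.85:
  56.35.128.0/18 (56.35.128.0 - 56.35.191.255) -> eth8
  56.35.160.0/19 (56.35.160.0 - 56.35.191.255) -> eth11
More-specific entries that do NOT match:
  56.35.190.84/30 (56.35.190.84 - 56.35.190.87) does not contain 56.35.186.85
  56.35.186.64/28 (56.35.186.64 - 56.35.186.79) does not contain 56.35.186.85
  56.35.178.64/26 (56.35.178.64 - 56.35.178.127) does not contain 56.35.186.85
  56.35.178.0/25 (56.35.178.0 - 56.35.178.127) does not contain 56.35.186.85
  60.35.184.0/21 (60.35.184.0 - 60.35.191.255) does not contain 56.35.186.85
Longest matching prefix is /19 -> interface eth11.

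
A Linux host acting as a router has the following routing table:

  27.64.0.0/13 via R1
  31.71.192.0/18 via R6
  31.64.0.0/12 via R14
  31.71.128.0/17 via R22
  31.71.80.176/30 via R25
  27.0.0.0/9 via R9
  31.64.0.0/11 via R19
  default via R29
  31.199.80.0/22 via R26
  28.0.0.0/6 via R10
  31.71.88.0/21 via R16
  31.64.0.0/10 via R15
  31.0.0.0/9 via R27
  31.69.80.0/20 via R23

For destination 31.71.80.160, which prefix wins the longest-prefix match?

31.64.0.0/12

Entries matching 31.71.80.160:
  0.0.0.0/0 (default, matches everything)
  28.0.0.0/6 (28.0.0.0 - 31.255.255.255)
  31.0.0.0/9 (31.0.0.0 - 31.127.255.255)
  31.64.0.0/10 (31.64.0.0 - 31.127.255.255)
  31.64.0.0/11 (31.64.0.0 - 31.95.255.255)
  31.64.0.0/12 (31.64.0.0 - 31.79.255.255)
Most specific is 31.64.0.0/12.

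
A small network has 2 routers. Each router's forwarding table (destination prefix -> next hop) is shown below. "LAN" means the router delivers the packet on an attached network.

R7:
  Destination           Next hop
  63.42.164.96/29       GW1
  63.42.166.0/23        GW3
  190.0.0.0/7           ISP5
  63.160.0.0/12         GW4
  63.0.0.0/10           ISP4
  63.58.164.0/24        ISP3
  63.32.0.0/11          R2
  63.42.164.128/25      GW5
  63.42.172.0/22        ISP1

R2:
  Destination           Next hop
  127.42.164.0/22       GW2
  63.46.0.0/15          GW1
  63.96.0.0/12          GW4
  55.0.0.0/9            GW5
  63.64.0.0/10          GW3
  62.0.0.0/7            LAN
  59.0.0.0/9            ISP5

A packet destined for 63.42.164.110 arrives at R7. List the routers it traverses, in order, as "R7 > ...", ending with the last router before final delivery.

R7 > R2

At R7: longest match for 63.42.164.110 is 63.32.0.0/11 -> R2
At R2: longest match for 63.42.164.110 is 62.0.0.0/7 -> LAN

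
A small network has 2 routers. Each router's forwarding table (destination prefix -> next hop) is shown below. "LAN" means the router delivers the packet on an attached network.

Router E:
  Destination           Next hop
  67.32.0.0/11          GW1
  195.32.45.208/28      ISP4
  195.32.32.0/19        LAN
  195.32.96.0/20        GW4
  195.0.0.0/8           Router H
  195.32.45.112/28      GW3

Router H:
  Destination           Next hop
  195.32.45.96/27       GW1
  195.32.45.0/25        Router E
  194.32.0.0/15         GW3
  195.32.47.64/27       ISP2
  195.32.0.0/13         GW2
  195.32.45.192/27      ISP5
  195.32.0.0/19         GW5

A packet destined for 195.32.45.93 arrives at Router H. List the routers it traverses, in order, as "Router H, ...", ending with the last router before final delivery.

At Router H: longest match for 195.32.45.93 is 195.32.45.0/25 -> Router E
At Router E: longest match for 195.32.45.93 is 195.32.32.0/19 -> LAN

Router H, Router E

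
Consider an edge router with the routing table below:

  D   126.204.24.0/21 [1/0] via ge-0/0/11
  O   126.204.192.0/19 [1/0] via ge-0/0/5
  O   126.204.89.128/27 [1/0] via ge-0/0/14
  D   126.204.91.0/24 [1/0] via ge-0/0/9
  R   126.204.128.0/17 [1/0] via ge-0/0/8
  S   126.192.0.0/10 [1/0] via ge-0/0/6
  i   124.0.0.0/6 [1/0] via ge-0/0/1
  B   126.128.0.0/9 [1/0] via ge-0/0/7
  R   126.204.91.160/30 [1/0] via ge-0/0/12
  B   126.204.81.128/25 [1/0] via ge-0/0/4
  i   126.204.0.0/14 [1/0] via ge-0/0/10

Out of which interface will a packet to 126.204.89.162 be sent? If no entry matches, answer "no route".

ge-0/0/10

Routes whose prefix contains 126.204.89.162:
  124.0.0.0/6 (124.0.0.0 - 127.255.255.255) -> ge-0/0/1
  126.128.0.0/9 (126.128.0.0 - 126.255.255.255) -> ge-0/0/7
  126.192.0.0/10 (126.192.0.0 - 126.255.255.255) -> ge-0/0/6
  126.204.0.0/14 (126.204.0.0 - 126.207.255.255) -> ge-0/0/10
More-specific entries that do NOT match:
  126.204.91.160/30 (126.204.91.160 - 126.204.91.163) does not contain 126.204.89.162
  126.204.89.128/27 (126.204.89.128 - 126.204.89.159) does not contain 126.204.89.162
  126.204.81.128/25 (126.204.81.128 - 126.204.81.255) does not contain 126.204.89.162
  126.204.91.0/24 (126.204.91.0 - 126.204.91.255) does not contain 126.204.89.162
  126.204.24.0/21 (126.204.24.0 - 126.204.31.255) does not contain 126.204.89.162
  126.204.192.0/19 (126.204.192.0 - 126.204.223.255) does not contain 126.204.89.162
  126.204.128.0/17 (126.204.128.0 - 126.204.255.255) does not contain 126.204.89.162
Longest matching prefix is /14 -> interface ge-0/0/10.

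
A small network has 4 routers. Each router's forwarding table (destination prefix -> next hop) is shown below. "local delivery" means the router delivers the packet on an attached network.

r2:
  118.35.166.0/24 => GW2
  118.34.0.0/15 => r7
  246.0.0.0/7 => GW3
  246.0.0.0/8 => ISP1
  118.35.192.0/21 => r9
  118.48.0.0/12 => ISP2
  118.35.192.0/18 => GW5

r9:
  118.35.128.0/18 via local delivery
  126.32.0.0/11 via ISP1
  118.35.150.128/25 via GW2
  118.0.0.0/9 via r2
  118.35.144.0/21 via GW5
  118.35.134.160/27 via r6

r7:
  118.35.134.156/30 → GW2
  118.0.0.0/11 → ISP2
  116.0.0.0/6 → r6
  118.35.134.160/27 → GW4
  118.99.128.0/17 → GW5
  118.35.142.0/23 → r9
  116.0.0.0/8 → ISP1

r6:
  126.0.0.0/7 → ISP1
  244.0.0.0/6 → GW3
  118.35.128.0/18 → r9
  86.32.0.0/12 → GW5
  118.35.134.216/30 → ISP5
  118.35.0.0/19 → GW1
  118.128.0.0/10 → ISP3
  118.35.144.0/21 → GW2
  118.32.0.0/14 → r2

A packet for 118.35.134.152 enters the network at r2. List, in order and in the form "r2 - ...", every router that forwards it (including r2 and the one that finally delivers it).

r2 - r7 - r6 - r9

At r2: longest match for 118.35.134.152 is 118.34.0.0/15 -> r7
At r7: longest match for 118.35.134.152 is 116.0.0.0/6 -> r6
At r6: longest match for 118.35.134.152 is 118.35.128.0/18 -> r9
At r9: longest match for 118.35.134.152 is 118.35.128.0/18 -> local delivery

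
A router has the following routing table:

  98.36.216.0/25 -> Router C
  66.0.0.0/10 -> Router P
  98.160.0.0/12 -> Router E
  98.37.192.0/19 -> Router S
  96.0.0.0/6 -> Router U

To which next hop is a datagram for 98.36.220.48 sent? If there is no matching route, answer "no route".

Router U

Routes whose prefix contains 98.36.220.48:
  96.0.0.0/6 (96.0.0.0 - 99.255.255.255) -> Router U
More-specific entries that do NOT match:
  98.36.216.0/25 (98.36.216.0 - 98.36.216.127) does not contain 98.36.220.48
  98.37.192.0/19 (98.37.192.0 - 98.37.223.255) does not contain 98.36.220.48
  98.160.0.0/12 (98.160.0.0 - 98.175.255.255) does not contain 98.36.220.48
  66.0.0.0/10 (66.0.0.0 - 66.63.255.255) does not contain 98.36.220.48
Longest matching prefix is /6 -> next hop Router U.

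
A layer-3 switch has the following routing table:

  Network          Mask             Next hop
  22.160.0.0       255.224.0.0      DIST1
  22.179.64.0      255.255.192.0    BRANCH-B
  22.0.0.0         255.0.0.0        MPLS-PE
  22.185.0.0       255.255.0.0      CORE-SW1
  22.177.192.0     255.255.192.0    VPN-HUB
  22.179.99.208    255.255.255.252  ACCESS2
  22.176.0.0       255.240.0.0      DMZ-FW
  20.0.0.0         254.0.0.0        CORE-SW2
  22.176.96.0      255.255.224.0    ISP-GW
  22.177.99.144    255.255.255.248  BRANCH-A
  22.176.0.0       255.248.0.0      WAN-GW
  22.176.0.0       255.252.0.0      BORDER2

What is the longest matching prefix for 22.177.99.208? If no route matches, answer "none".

22.176.0.0/14

Entries matching 22.177.99.208:
  22.0.0.0/8 (22.0.0.0 - 22.255.255.255)
  22.160.0.0/11 (22.160.0.0 - 22.191.255.255)
  22.176.0.0/12 (22.176.0.0 - 22.191.255.255)
  22.176.0.0/13 (22.176.0.0 - 22.183.255.255)
  22.176.0.0/14 (22.176.0.0 - 22.179.255.255)
Most specific is 22.176.0.0/14.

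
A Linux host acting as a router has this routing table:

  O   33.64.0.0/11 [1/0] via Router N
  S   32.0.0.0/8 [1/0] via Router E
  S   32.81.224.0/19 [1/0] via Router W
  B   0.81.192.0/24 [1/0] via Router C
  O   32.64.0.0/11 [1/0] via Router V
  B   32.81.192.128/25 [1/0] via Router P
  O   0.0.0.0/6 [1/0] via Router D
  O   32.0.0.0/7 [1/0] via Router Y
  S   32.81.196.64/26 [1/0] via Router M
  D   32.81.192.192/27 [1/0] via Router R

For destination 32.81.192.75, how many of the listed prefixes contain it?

3

Prefixes containing 32.81.192.75:
  32.0.0.0/7 (32.0.0.0 - 33.255.255.255)
  32.0.0.0/8 (32.0.0.0 - 32.255.255.255)
  32.64.0.0/11 (32.64.0.0 - 32.95.255.255)
Total matching entries: 3.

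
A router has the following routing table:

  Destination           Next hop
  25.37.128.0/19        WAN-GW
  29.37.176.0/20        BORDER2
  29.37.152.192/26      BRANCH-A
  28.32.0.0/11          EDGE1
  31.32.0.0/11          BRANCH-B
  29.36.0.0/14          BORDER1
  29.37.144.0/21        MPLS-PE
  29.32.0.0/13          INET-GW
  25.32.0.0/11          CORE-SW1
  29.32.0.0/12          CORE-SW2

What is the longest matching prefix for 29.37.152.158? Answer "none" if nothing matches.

Entries matching 29.37.152.158:
  29.32.0.0/12 (29.32.0.0 - 29.47.255.255)
  29.32.0.0/13 (29.32.0.0 - 29.39.255.255)
  29.36.0.0/14 (29.36.0.0 - 29.39.255.255)
Most specific is 29.36.0.0/14.

29.36.0.0/14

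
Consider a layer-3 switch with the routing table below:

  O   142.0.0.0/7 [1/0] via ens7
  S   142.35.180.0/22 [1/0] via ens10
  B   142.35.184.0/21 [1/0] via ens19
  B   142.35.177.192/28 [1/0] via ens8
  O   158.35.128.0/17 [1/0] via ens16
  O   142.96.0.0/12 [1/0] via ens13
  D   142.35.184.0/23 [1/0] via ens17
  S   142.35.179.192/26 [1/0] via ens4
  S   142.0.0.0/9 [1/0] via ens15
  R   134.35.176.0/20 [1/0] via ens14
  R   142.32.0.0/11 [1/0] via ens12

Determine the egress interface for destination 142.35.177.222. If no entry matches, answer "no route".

Routes whose prefix contains 142.35.177.222:
  142.0.0.0/7 (142.0.0.0 - 143.255.255.255) -> ens7
  142.0.0.0/9 (142.0.0.0 - 142.127.255.255) -> ens15
  142.32.0.0/11 (142.32.0.0 - 142.63.255.255) -> ens12
More-specific entries that do NOT match:
  142.35.177.192/28 (142.35.177.192 - 142.35.177.207) does not contain 142.35.177.222
  142.35.179.192/26 (142.35.179.192 - 142.35.179.255) does not contain 142.35.177.222
  142.35.184.0/23 (142.35.184.0 - 142.35.185.255) does not contain 142.35.177.222
  142.35.180.0/22 (142.35.180.0 - 142.35.183.255) does not contain 142.35.177.222
  142.35.184.0/21 (142.35.184.0 - 142.35.191.255) does not contain 142.35.177.222
  134.35.176.0/20 (134.35.176.0 - 134.35.191.255) does not contain 142.35.177.222
  158.35.128.0/17 (158.35.128.0 - 158.35.255.255) does not contain 142.35.177.222
  142.96.0.0/12 (142.96.0.0 - 142.111.255.255) does not contain 142.35.177.222
Longest matching prefix is /11 -> interface ens12.

ens12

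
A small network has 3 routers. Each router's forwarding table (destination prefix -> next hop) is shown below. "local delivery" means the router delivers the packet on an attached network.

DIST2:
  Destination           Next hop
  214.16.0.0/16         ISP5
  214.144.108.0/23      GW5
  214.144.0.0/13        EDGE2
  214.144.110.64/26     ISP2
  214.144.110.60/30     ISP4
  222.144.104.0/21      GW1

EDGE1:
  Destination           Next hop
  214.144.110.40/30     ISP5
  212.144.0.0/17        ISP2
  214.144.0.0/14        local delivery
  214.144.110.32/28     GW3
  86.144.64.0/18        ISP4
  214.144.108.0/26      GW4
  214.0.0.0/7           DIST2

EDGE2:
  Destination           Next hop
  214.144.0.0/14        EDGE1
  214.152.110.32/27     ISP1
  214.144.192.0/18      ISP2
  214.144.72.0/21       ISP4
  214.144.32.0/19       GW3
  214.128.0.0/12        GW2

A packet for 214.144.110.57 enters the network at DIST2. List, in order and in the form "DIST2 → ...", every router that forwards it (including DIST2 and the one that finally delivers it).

DIST2 → EDGE2 → EDGE1

At DIST2: longest match for 214.144.110.57 is 214.144.0.0/13 -> EDGE2
At EDGE2: longest match for 214.144.110.57 is 214.144.0.0/14 -> EDGE1
At EDGE1: longest match for 214.144.110.57 is 214.144.0.0/14 -> local delivery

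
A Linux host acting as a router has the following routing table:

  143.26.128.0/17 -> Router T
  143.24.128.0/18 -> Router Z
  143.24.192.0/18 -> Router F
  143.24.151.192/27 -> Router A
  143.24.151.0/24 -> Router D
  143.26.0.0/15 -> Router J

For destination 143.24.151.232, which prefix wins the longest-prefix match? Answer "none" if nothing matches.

143.24.151.0/24

Entries matching 143.24.151.232:
  143.24.128.0/18 (143.24.128.0 - 143.24.191.255)
  143.24.151.0/24 (143.24.151.0 - 143.24.151.255)
Most specific is 143.24.151.0/24.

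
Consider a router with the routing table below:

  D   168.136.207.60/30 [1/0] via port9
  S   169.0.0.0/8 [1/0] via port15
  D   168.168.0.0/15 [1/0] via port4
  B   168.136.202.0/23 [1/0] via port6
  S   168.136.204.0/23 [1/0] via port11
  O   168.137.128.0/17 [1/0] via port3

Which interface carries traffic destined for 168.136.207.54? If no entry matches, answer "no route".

no route

No entry's prefix contains 168.136.207.54; there is no default route.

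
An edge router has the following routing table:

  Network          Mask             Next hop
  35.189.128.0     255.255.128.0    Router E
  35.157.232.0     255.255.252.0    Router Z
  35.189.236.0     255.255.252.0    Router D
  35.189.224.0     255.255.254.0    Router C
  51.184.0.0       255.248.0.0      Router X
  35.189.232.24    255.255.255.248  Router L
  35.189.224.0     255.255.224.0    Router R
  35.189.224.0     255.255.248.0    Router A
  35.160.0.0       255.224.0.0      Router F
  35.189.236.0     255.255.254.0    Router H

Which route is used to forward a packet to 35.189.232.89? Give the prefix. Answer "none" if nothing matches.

35.189.224.0/19

Entries matching 35.189.232.89:
  35.160.0.0/11 (35.160.0.0 - 35.191.255.255)
  35.189.128.0/17 (35.189.128.0 - 35.189.255.255)
  35.189.224.0/19 (35.189.224.0 - 35.189.255.255)
Most specific is 35.189.224.0/19.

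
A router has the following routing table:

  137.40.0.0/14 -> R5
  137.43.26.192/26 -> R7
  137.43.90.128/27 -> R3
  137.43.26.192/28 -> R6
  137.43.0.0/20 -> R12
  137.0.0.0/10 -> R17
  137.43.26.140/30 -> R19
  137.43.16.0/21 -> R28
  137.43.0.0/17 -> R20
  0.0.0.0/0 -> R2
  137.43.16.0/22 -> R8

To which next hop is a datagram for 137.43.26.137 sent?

Routes whose prefix contains 137.43.26.137:
  0.0.0.0/0 (default, matches everything) -> R2
  137.0.0.0/10 (137.0.0.0 - 137.63.255.255) -> R17
  137.40.0.0/14 (137.40.0.0 - 137.43.255.255) -> R5
  137.43.0.0/17 (137.43.0.0 - 137.43.127.255) -> R20
More-specific entries that do NOT match:
  137.43.26.140/30 (137.43.26.140 - 137.43.26.143) does not contain 137.43.26.137
  137.43.26.192/28 (137.43.26.192 - 137.43.26.207) does not contain 137.43.26.137
  137.43.90.128/27 (137.43.90.128 - 137.43.90.159) does not contain 137.43.26.137
  137.43.26.192/26 (137.43.26.192 - 137.43.26.255) does not contain 137.43.26.137
  137.43.16.0/22 (137.43.16.0 - 137.43.19.255) does not contain 137.43.26.137
  137.43.16.0/21 (137.43.16.0 - 137.43.23.255) does not contain 137.43.26.137
  137.43.0.0/20 (137.43.0.0 - 137.43.15.255) does not contain 137.43.26.137
Longest matching prefix is /17 -> next hop R20.

R20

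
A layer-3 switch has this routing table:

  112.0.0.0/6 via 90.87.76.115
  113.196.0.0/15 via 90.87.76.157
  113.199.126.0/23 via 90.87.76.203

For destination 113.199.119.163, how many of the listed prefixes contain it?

1

Prefixes containing 113.199.119.163:
  112.0.0.0/6 (112.0.0.0 - 115.255.255.255)
Total matching entries: 1.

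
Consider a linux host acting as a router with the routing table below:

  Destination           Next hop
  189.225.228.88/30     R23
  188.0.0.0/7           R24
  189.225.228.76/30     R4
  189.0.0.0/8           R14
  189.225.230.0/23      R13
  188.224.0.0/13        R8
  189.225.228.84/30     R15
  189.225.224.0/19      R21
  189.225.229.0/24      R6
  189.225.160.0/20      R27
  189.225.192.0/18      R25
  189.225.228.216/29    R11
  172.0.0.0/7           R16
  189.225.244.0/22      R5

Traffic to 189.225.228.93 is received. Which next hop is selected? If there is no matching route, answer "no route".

R21

Routes whose prefix contains 189.225.228.93:
  188.0.0.0/7 (188.0.0.0 - 189.255.255.255) -> R24
  189.0.0.0/8 (189.0.0.0 - 189.255.255.255) -> R14
  189.225.192.0/18 (189.225.192.0 - 189.225.255.255) -> R25
  189.225.224.0/19 (189.225.224.0 - 189.225.255.255) -> R21
More-specific entries that do NOT match:
  189.225.228.88/30 (189.225.228.88 - 189.225.228.91) does not contain 189.225.228.93
  189.225.228.76/30 (189.225.228.76 - 189.225.228.79) does not contain 189.225.228.93
  189.225.228.84/30 (189.225.228.84 - 189.225.228.87) does not contain 189.225.228.93
  189.225.228.216/29 (189.225.228.216 - 189.225.228.223) does not contain 189.225.228.93
  189.225.229.0/24 (189.225.229.0 - 189.225.229.255) does not contain 189.225.228.93
  189.225.230.0/23 (189.225.230.0 - 189.225.231.255) does not contain 189.225.228.93
  189.225.244.0/22 (189.225.244.0 - 189.225.247.255) does not contain 189.225.228.93
  189.225.160.0/20 (189.225.160.0 - 189.225.175.255) does not contain 189.225.228.93
Longest matching prefix is /19 -> next hop R21.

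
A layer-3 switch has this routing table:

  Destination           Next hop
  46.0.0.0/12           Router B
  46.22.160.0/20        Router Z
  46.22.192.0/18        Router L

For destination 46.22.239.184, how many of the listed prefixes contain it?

1

Prefixes containing 46.22.239.184:
  46.22.192.0/18 (46.22.192.0 - 46.22.255.255)
Total matching entries: 1.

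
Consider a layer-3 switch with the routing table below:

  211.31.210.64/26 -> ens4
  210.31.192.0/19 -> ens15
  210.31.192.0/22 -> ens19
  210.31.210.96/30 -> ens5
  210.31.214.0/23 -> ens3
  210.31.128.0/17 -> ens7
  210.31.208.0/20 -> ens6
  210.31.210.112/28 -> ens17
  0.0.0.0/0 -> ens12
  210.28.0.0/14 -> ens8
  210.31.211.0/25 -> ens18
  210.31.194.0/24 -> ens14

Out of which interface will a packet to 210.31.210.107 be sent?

ens6

Routes whose prefix contains 210.31.210.107:
  0.0.0.0/0 (default, matches everything) -> ens12
  210.28.0.0/14 (210.28.0.0 - 210.31.255.255) -> ens8
  210.31.128.0/17 (210.31.128.0 - 210.31.255.255) -> ens7
  210.31.192.0/19 (210.31.192.0 - 210.31.223.255) -> ens15
  210.31.208.0/20 (210.31.208.0 - 210.31.223.255) -> ens6
More-specific entries that do NOT match:
  210.31.210.96/30 (210.31.210.96 - 210.31.210.99) does not contain 210.31.210.107
  210.31.210.112/28 (210.31.210.112 - 210.31.210.127) does not contain 210.31.210.107
  211.31.210.64/26 (211.31.210.64 - 211.31.210.127) does not contain 210.31.210.107
  210.31.211.0/25 (210.31.211.0 - 210.31.211.127) does not contain 210.31.210.107
  210.31.194.0/24 (210.31.194.0 - 210.31.194.255) does not contain 210.31.210.107
  210.31.214.0/23 (210.31.214.0 - 210.31.215.255) does not contain 210.31.210.107
  210.31.192.0/22 (210.31.192.0 - 210.31.195.255) does not contain 210.31.210.107
Longest matching prefix is /20 -> interface ens6.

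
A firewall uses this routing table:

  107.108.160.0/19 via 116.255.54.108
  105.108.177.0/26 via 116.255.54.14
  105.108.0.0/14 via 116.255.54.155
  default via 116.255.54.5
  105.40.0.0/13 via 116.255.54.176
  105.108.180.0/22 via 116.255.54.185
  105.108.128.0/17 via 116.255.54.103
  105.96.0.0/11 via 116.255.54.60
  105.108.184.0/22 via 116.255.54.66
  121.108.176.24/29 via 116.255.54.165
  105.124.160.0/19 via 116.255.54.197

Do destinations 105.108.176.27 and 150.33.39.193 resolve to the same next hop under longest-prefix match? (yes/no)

105.108.176.27: longest match 105.108.128.0/17 -> 116.255.54.103
150.33.39.193: longest match 0.0.0.0/0 -> 116.255.54.5

no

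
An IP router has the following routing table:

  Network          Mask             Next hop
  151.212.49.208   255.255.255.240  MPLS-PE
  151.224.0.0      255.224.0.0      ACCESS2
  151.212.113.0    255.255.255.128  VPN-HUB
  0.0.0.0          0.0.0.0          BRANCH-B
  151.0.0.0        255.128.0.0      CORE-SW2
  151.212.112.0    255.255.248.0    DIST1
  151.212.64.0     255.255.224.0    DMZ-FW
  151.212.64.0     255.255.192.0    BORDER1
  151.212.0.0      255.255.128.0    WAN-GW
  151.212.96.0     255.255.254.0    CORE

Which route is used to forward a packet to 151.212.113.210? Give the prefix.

151.212.112.0/21

Entries matching 151.212.113.210:
  0.0.0.0/0 (default, matches everything)
  151.212.0.0/17 (151.212.0.0 - 151.212.127.255)
  151.212.64.0/18 (151.212.64.0 - 151.212.127.255)
  151.212.112.0/21 (151.212.112.0 - 151.212.119.255)
Most specific is 151.212.112.0/21.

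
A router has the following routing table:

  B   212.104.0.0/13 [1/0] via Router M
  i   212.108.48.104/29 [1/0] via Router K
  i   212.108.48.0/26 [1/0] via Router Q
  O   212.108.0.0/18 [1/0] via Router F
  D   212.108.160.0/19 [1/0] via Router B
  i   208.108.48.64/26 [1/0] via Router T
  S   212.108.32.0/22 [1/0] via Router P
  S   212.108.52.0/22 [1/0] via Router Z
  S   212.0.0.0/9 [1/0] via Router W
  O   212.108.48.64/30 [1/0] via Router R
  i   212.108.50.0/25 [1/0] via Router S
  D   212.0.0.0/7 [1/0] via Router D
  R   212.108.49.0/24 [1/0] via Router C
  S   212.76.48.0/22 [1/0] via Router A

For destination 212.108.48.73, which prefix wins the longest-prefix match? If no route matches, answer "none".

Entries matching 212.108.48.73:
  212.0.0.0/7 (212.0.0.0 - 213.255.255.255)
  212.0.0.0/9 (212.0.0.0 - 212.127.255.255)
  212.104.0.0/13 (212.104.0.0 - 212.111.255.255)
  212.108.0.0/18 (212.108.0.0 - 212.108.63.255)
Most specific is 212.108.0.0/18.

212.108.0.0/18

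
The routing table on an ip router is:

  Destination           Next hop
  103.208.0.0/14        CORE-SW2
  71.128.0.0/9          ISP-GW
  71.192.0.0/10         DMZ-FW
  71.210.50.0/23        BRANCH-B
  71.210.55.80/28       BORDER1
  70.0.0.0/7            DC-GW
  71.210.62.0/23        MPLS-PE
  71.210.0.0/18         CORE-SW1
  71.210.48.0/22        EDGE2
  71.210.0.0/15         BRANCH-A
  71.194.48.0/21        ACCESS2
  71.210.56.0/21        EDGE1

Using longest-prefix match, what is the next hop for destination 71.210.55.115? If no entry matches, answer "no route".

Routes whose prefix contains 71.210.55.115:
  70.0.0.0/7 (70.0.0.0 - 71.255.255.255) -> DC-GW
  71.128.0.0/9 (71.128.0.0 - 71.255.255.255) -> ISP-GW
  71.192.0.0/10 (71.192.0.0 - 71.255.255.255) -> DMZ-FW
  71.210.0.0/15 (71.210.0.0 - 71.211.255.255) -> BRANCH-A
  71.210.0.0/18 (71.210.0.0 - 71.210.63.255) -> CORE-SW1
More-specific entries that do NOT match:
  71.210.55.80/28 (71.210.55.80 - 71.210.55.95) does not contain 71.210.55.115
  71.210.50.0/23 (71.210.50.0 - 71.210.51.255) does not contain 71.210.55.115
  71.210.62.0/23 (71.210.62.0 - 71.210.63.255) does not contain 71.210.55.115
  71.210.48.0/22 (71.210.48.0 - 71.210.51.255) does not contain 71.210.55.115
  71.194.48.0/21 (71.194.48.0 - 71.194.55.255) does not contain 71.210.55.115
  71.210.56.0/21 (71.210.56.0 - 71.210.63.255) does not contain 71.210.55.115
Longest matching prefix is /18 -> next hop CORE-SW1.

CORE-SW1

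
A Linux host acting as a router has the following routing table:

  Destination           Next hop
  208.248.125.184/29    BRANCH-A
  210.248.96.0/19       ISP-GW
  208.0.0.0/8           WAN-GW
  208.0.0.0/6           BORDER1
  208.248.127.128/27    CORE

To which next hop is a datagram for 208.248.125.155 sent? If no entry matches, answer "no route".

Routes whose prefix contains 208.248.125.155:
  208.0.0.0/6 (208.0.0.0 - 211.255.255.255) -> BORDER1
  208.0.0.0/8 (208.0.0.0 - 208.255.255.255) -> WAN-GW
More-specific entries that do NOT match:
  208.248.125.184/29 (208.248.125.184 - 208.248.125.191) does not contain 208.248.125.155
  208.248.127.128/27 (208.248.127.128 - 208.248.127.159) does not contain 208.248.125.155
  210.248.96.0/19 (210.248.96.0 - 210.248.127.255) does not contain 208.248.125.155
Longest matching prefix is /8 -> next hop WAN-GW.

WAN-GW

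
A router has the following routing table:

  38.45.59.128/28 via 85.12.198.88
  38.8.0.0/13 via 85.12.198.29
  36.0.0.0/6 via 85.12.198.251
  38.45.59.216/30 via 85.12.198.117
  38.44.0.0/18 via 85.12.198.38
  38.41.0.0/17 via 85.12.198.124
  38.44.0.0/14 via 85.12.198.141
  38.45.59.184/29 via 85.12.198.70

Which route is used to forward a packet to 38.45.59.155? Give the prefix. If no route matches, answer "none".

Entries matching 38.45.59.155:
  36.0.0.0/6 (36.0.0.0 - 39.255.255.255)
  38.44.0.0/14 (38.44.0.0 - 38.47.255.255)
Most specific is 38.44.0.0/14.

38.44.0.0/14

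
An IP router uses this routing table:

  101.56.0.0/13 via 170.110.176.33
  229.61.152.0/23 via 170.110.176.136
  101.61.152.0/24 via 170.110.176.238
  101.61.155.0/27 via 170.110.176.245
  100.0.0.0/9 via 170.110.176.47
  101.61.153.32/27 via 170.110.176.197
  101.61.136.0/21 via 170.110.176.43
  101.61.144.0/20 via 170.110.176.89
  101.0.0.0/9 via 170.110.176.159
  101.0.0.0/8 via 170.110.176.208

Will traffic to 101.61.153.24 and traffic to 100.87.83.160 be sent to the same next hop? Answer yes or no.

101.61.153.24: longest match 101.61.144.0/20 -> 170.110.176.89
100.87.83.160: longest match 100.0.0.0/9 -> 170.110.176.47

no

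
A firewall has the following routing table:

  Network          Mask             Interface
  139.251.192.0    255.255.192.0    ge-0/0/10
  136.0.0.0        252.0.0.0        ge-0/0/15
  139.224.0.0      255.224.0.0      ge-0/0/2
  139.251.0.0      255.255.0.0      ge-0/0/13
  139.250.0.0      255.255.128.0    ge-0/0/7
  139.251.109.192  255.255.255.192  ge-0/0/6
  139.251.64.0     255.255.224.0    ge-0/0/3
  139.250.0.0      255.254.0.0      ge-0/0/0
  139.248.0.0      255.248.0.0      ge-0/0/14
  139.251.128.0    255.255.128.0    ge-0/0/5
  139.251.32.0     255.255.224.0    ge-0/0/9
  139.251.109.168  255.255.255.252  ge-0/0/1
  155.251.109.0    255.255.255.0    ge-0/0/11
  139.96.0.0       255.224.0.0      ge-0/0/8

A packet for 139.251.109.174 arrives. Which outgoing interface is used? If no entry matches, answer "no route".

Routes whose prefix contains 139.251.109.174:
  136.0.0.0/6 (136.0.0.0 - 139.255.255.255) -> ge-0/0/15
  139.224.0.0/11 (139.224.0.0 - 139.255.255.255) -> ge-0/0/2
  139.248.0.0/13 (139.248.0.0 - 139.255.255.255) -> ge-0/0/14
  139.250.0.0/15 (139.250.0.0 - 139.251.255.255) -> ge-0/0/0
  139.251.0.0/16 (139.251.0.0 - 139.251.255.255) -> ge-0/0/13
More-specific entries that do NOT match:
  139.251.109.168/30 (139.251.109.168 - 139.251.109.171) does not contain 139.251.109.174
  139.251.109.192/26 (139.251.109.192 - 139.251.109.255) does not contain 139.251.109.174
  155.251.109.0/24 (155.251.109.0 - 155.251.109.255) does not contain 139.251.109.174
  139.251.64.0/19 (139.251.64.0 - 139.251.95.255) does not contain 139.251.109.174
  139.251.32.0/19 (139.251.32.0 - 139.251.63.255) does not contain 139.251.109.174
  139.251.192.0/18 (139.251.192.0 - 139.251.255.255) does not contain 139.251.109.174
  139.250.0.0/17 (139.250.0.0 - 139.250.127.255) does not contain 139.251.109.174
  139.251.128.0/17 (139.251.128.0 - 139.251.255.255) does not contain 139.251.109.174
Longest matching prefix is /16 -> interface ge-0/0/13.

ge-0/0/13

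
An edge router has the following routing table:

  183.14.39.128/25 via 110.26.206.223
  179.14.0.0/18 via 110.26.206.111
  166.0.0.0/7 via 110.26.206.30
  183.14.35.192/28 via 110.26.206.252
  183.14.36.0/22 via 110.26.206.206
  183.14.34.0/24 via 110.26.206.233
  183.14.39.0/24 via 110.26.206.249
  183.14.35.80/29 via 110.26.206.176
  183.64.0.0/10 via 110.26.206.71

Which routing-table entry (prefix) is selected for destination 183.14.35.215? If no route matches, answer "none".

183.14.35.215 is outside every listed prefix and there is no default route.

none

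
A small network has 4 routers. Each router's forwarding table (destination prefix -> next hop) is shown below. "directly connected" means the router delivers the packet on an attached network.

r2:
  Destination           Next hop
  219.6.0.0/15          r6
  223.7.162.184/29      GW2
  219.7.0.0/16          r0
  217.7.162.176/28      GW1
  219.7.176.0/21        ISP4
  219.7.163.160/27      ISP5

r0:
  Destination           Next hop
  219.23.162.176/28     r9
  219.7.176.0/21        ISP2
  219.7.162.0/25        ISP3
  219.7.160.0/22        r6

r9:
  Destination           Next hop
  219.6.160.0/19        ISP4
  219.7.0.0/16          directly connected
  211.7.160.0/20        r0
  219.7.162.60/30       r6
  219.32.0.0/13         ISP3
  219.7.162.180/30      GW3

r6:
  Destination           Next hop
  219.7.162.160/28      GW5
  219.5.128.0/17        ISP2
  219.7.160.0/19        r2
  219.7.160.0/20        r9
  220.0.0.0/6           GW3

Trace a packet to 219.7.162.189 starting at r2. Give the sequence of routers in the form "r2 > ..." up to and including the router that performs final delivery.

At r2: longest match for 219.7.162.189 is 219.7.0.0/16 -> r0
At r0: longest match for 219.7.162.189 is 219.7.160.0/22 -> r6
At r6: longest match for 219.7.162.189 is 219.7.160.0/20 -> r9
At r9: longest match for 219.7.162.189 is 219.7.0.0/16 -> directly connected

r2 > r0 > r6 > r9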